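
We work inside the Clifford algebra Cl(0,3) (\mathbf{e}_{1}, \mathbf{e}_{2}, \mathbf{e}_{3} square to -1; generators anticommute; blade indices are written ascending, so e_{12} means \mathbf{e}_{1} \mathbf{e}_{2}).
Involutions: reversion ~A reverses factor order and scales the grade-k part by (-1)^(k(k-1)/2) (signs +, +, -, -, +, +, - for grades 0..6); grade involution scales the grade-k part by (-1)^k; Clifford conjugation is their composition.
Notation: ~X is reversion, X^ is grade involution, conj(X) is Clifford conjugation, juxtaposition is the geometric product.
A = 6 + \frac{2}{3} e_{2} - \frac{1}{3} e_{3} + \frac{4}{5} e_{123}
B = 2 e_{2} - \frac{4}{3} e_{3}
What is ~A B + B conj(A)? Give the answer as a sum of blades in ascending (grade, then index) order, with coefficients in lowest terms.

first term: -\frac{16}{9} + 12 e_{2} - 8 e_{3} - \frac{16}{15} e_{12} - \frac{8}{5} e_{13} - \frac{2}{9} e_{23}
second term: \frac{16}{9} + 12 e_{2} - 8 e_{3} + \frac{16}{15} e_{12} + \frac{8}{5} e_{13} - \frac{2}{9} e_{23}
Answer: 24 e_{2} - 16 e_{3} - \frac{4}{9} e_{23}


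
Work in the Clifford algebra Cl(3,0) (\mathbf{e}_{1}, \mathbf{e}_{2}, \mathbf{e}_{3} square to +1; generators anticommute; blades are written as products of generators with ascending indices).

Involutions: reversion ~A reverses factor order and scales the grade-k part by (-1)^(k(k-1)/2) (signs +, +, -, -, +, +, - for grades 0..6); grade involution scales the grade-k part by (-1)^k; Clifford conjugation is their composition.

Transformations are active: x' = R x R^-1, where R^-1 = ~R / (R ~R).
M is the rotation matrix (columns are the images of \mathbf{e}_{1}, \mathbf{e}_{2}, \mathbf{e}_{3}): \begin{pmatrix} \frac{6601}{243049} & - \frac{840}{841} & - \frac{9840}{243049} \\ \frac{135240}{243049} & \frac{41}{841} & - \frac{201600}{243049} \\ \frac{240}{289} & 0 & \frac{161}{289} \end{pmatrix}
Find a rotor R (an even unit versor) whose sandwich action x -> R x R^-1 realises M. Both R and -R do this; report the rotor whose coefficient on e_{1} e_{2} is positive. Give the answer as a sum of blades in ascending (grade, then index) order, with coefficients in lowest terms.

Method: write R = a + b12*e_{1} e_{2} + b13*e_{1} e_{3} + b23*e_{2} e_{3} with a^2 + b12^2 + b13^2 + b23^2 = 1 (so R^-1 = ~R). Expanding the columns R e_j ~R gives tr M = 4a^2 - 1 and, from the antisymmetric part, M21 - M12 = -4a*b12, M13 - M31 = 4a*b13, M32 - M23 = -4a*b23.
Here tr M = \frac{153851}{243049}, so a^2 = (1 + tr M)/4 = \frac{99225}{243049} and a = ±\frac{315}{493}. Taking a = \frac{315}{493}: M21 - M12 = \frac{378000}{243049}, M13 - M31 = -\frac{211680}{243049}, M32 - M23 = \frac{201600}{243049}, giving b12 = -\frac{300}{493}, b13 = -\frac{168}{493}, b23 = -\frac{160}{493}, i.e. R = \frac{315}{493} - \frac{300}{493} e_{1} e_{2} - \frac{168}{493} e_{1} e_{3} - \frac{160}{493} e_{2} e_{3}.
Its e_{1} e_{2} coefficient is negative, so report the other preimage -R.
Answer: -\frac{315}{493} + \frac{300}{493} e_{1} e_{2} + \frac{168}{493} e_{1} e_{3} + \frac{160}{493} e_{2} e_{3}. Note: both R and -R realise this M (trace \frac{153851}{243049}); the covering map identifies them, and the e_{1} e_{2}-coefficient sign is the tie-breaker.


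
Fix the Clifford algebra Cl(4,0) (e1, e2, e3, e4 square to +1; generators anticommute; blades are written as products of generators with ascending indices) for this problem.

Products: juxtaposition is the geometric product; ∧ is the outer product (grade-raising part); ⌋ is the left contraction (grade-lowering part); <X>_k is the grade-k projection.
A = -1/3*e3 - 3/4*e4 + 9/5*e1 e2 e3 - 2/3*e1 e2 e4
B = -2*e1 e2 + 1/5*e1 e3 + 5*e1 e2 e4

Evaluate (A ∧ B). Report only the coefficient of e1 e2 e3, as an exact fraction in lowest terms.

step 1: 2/3*e1 e2 e3 + 3/2*e1 e2 e4 - 3/20*e1 e3 e4 - 5/3*e1 e2 e3 e4
Answer: 2/3


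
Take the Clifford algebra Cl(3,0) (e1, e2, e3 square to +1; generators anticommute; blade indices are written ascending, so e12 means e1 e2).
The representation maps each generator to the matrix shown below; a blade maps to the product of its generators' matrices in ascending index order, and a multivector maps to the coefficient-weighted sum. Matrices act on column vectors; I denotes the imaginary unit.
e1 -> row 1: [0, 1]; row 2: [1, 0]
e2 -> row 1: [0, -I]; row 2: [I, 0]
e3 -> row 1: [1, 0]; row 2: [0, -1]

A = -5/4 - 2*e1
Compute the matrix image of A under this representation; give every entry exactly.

M = (-5/4)*1 + (-2)*rho(e1), summed entrywise (1 is the identity matrix):
Answer: row 1: [-5/4, -2]; row 2: [-2, -5/4]


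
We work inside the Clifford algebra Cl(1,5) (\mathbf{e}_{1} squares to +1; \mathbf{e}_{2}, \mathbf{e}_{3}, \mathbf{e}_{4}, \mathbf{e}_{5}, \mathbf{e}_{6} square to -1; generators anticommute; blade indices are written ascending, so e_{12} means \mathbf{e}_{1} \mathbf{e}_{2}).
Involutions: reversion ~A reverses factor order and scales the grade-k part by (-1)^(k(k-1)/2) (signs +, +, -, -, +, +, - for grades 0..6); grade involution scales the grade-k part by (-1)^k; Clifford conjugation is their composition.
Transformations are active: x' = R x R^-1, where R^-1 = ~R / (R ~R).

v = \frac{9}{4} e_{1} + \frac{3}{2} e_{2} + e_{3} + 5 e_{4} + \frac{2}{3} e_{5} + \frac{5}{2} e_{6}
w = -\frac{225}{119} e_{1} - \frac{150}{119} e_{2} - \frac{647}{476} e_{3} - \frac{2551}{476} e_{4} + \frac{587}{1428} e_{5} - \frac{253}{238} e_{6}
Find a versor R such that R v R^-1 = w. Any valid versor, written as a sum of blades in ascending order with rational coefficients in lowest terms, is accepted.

A norm check does it: q(v) = q(w) = -\frac{4303}{144}, hence R = v + w = \frac{171}{476} e_{1} + \frac{57}{238} e_{2} - \frac{171}{476} e_{3} - \frac{171}{476} e_{4} + \frac{513}{476} e_{5} + \frac{171}{119} e_{6} realises the map — parallel part kept, (v - w)/2 negated, v carried to w.
Answer: \frac{171}{476} e_{1} + \frac{57}{238} e_{2} - \frac{171}{476} e_{3} - \frac{171}{476} e_{4} + \frac{513}{476} e_{5} + \frac{171}{119} e_{6}


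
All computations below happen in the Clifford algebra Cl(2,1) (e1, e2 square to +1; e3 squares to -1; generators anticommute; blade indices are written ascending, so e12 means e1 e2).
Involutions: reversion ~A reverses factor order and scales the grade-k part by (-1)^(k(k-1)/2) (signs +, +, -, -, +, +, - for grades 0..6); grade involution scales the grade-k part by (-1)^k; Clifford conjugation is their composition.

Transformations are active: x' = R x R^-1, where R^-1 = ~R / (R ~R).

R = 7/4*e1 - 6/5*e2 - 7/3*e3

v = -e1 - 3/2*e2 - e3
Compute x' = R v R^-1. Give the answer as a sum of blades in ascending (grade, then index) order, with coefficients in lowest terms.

~R = 7/4*e1 - 6/5*e2 - 7/3*e3, and R ~R = -3391/3600, so R^-1 = ~R / (-3391/3600).
R v = -137/60 - 153/40*e12 - 49/12*e13 - 23/10*e23
Answer: 32161/3391*e1 - 29283/6782*e2 - 34969/3391*e3


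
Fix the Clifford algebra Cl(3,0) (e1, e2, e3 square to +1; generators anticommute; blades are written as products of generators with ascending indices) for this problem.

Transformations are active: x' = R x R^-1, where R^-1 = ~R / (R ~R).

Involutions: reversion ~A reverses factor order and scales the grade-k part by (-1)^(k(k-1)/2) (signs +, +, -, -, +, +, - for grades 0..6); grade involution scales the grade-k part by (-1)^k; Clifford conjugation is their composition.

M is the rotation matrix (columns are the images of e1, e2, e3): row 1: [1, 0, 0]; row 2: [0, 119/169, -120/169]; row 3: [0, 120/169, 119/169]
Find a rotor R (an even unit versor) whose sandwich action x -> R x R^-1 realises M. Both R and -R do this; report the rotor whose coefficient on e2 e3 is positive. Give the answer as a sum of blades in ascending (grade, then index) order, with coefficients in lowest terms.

Method: write R = a + b12*e1 e2 + b13*e1 e3 + b23*e2 e3 with a^2 + b12^2 + b13^2 + b23^2 = 1 (so R^-1 = ~R). Expanding the columns R e_j ~R gives tr M = 4a^2 - 1 and, from the antisymmetric part, M21 - M12 = -4a*b12, M13 - M31 = 4a*b13, M32 - M23 = -4a*b23.
Here tr M = 407/169, so a^2 = (1 + tr M)/4 = 144/169 and a = ±12/13. Taking a = 12/13: M21 - M12 = 0, M13 - M31 = 0, M32 - M23 = 240/169, giving b12 = 0, b13 = 0, b23 = -5/13, i.e. R = 12/13 - 5/13*e2 e3.
Its e2 e3 coefficient is negative, so report the other preimage -R.
Answer: -12/13 + 5/13*e2 e3. Recall the cover is two-to-one: with M of trace 407/169, both preimages act alike, and the stated e2 e3 sign chooses the sheet.


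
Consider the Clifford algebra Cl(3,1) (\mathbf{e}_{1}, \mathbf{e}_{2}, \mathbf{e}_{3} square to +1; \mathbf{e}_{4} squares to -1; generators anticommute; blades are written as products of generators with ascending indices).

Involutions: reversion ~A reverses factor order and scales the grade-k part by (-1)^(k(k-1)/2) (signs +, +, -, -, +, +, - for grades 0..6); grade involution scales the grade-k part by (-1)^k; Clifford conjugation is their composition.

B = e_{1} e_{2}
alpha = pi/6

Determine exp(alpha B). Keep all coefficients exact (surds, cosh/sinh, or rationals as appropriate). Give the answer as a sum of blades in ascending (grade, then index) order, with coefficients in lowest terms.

B^2 = (1)^2*(e_{1} e_{2})^2 = 1*(-1) = -1 (a basis 2-blade squares to minus the product of its generators' squares).
B^2 = -1 — a negative square means the series sums to a rotation: l = 1, alpha*l = \frac{\pi}{6}, so exp(alpha B) = cos(\frac{\pi}{6}) + (sin(\frac{\pi}{6})/1)*B = \frac{\sqrt{3}}{2} + (\frac{1}{2})*B.
Answer: \frac{\sqrt{3}}{2} + \frac{1}{2} e_{1} e_{2}


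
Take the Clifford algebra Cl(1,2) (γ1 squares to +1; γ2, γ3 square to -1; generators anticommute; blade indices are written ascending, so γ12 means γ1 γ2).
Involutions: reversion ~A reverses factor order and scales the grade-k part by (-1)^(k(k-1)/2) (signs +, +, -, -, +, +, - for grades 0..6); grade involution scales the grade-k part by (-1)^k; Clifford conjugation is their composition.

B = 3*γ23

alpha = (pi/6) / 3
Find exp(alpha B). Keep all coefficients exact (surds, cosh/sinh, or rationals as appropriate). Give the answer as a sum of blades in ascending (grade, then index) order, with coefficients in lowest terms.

B^2 = (3)^2*(γ23)^2 = 9*(-1) = -9 (a basis 2-blade squares to minus the product of its generators' squares).
B^2 = -9 — circular case — the even/odd split gives cos and sin: l = 3, alpha*l = pi/6, so exp(alpha B) = cos(pi/6) + (sin(pi/6)/3)*B = sqrt(3)/2 + (1/6)*B.
Answer: sqrt(3)/2 + 1/2*γ23


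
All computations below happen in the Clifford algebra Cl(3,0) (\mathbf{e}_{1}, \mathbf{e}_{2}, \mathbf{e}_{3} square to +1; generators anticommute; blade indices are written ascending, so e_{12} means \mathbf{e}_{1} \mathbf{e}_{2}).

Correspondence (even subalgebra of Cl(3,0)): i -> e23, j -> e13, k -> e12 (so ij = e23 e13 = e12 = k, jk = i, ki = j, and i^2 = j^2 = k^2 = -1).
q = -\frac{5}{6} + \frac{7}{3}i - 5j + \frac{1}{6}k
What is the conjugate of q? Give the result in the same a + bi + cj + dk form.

In blades: q = -\frac{5}{6} + \frac{1}{6} e_{12} - 5 e_{13} + \frac{7}{3} e_{23}.
Quaternion conjugation is reversion on the even subalgebra: the scalar is fixed and every grade-2 blade flips sign, giving -\frac{5}{6} - \frac{1}{6} e_{12} + 5 e_{13} - \frac{7}{3} e_{23}; translating back:
Answer: -\frac{5}{6} - \frac{7}{3}i + 5j - \frac{1}{6}k


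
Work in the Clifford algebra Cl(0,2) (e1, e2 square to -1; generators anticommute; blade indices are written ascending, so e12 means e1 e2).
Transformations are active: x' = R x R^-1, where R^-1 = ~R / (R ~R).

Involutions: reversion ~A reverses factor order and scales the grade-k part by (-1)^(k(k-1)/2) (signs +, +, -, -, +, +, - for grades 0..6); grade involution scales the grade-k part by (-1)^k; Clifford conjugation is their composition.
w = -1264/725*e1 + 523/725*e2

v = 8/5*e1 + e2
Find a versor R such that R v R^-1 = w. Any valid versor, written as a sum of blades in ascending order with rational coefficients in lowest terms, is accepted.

Sketch: the shared square -89/25 makes R = v + w = -104/725*e1 + 1248/725*e2 the natural versor; its sandwich fixes that direction, negates (v - w)/2, and sends v to w.
Answer: -104/725*e1 + 1248/725*e2


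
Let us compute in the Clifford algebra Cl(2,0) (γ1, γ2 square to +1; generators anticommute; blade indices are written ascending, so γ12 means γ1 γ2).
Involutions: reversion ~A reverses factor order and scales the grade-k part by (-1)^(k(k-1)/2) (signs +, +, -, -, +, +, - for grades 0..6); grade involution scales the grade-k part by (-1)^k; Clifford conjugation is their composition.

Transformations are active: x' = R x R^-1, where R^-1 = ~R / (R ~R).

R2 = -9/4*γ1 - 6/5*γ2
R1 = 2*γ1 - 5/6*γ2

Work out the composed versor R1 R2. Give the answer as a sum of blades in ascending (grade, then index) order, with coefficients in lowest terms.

Distribute over the terms of R1 (each basis-blade product reordered to ascending indices, repeated generators contracted through their squares):
(2*γ1) R2 = -9/2 - 12/5*γ12
(-5/6*γ2) R2 = 1 - 15/8*γ12
Summing the partial products and collecting blades:
Answer: -7/2 - 171/40*γ12


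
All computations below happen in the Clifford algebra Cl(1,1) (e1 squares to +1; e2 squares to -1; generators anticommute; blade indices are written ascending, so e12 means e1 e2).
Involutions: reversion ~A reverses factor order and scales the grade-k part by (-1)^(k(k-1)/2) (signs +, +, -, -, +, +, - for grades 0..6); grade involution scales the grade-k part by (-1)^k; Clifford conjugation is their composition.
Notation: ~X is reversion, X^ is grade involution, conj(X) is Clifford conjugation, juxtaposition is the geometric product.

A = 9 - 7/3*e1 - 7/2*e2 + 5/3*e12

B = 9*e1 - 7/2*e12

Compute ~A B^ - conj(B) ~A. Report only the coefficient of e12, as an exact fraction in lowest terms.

first term: 161/6 - 275/4*e1 - 41/6*e2 - 63*e12
second term: 91/6 - 275/4*e1 + 139/6*e2 + 63*e12
Answer: -126


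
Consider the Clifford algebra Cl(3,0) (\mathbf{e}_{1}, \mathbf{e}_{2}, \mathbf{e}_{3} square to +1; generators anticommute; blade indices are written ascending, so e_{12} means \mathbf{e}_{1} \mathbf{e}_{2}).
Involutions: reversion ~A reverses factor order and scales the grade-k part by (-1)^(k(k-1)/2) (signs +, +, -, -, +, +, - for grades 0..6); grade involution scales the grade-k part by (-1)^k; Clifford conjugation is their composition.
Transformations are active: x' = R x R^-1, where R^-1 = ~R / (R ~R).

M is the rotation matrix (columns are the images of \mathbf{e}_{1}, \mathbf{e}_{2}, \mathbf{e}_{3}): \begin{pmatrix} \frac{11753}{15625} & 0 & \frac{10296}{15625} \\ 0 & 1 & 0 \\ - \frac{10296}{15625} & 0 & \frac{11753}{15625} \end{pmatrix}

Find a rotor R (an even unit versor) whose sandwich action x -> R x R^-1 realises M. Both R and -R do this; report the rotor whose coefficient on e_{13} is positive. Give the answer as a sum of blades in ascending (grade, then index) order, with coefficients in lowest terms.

Method: write R = a + b12*e_{12} + b13*e_{13} + b23*e_{23} with a^2 + b12^2 + b13^2 + b23^2 = 1 (so R^-1 = ~R). Expanding the columns R e_j ~R gives tr M = 4a^2 - 1 and, from the antisymmetric part, M21 - M12 = -4a*b12, M13 - M31 = 4a*b13, M32 - M23 = -4a*b23.
Here tr M = \frac{39131}{15625}, so a^2 = (1 + tr M)/4 = \frac{13689}{15625} and a = ±\frac{117}{125}. Taking a = \frac{117}{125}: M21 - M12 = 0, M13 - M31 = \frac{20592}{15625}, M32 - M23 = 0, giving b12 = 0, b13 = \frac{44}{125}, b23 = 0, i.e. R = \frac{117}{125} + \frac{44}{125} e_{13}.
Its e_{13} coefficient is already positive.
Answer: \frac{117}{125} + \frac{44}{125} e_{13}. Uniqueness: Spin(3) -> SO(3) maps R and -R to the same rotation of trace \frac{39131}{15625}; fixing the sign of the e_{13} coefficient removes the ambiguity.


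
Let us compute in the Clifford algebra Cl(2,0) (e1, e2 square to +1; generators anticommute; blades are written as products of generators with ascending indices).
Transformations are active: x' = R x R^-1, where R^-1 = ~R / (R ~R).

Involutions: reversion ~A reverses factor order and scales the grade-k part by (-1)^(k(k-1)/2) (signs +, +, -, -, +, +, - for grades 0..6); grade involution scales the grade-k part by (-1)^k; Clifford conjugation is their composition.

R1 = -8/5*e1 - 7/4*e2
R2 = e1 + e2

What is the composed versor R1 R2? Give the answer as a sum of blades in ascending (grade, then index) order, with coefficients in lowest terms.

Distribute over the terms of R1 (each basis-blade product reordered to ascending indices, repeated generators contracted through their squares):
(-8/5*e1) R2 = -8/5 - 8/5*e1 e2
(-7/4*e2) R2 = -7/4 + 7/4*e1 e2
Summing the partial products and collecting blades:
Answer: -67/20 + 3/20*e1 e2


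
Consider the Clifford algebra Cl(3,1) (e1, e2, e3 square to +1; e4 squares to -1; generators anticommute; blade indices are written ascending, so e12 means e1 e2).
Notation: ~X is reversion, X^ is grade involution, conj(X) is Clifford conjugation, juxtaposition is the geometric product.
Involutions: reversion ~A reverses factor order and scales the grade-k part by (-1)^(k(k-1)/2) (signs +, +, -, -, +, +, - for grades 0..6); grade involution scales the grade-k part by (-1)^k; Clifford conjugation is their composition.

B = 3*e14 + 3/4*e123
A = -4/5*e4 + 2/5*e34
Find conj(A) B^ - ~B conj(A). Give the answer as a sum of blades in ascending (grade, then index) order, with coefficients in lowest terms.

first term: 12/5*e1 + 6/5*e13 - 3/10*e124 + 3/5*e1234
second term: 12/5*e1 + 6/5*e13 + 3/10*e124 - 3/5*e1234
Answer: -3/5*e124 + 6/5*e1234


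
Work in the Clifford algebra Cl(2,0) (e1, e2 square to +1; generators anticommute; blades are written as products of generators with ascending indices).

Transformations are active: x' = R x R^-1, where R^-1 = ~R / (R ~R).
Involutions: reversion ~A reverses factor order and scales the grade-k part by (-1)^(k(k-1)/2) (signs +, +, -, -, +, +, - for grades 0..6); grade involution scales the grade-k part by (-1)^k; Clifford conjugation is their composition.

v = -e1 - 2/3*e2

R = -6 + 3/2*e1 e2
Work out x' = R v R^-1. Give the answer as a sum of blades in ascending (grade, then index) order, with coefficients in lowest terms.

~R = -6 - 3/2*e1 e2, and R ~R = 153/4, so R^-1 = ~R / (153/4).
R v = 5*e1 + 11/2*e2
Answer: -29/51*e1 - 18/17*e2


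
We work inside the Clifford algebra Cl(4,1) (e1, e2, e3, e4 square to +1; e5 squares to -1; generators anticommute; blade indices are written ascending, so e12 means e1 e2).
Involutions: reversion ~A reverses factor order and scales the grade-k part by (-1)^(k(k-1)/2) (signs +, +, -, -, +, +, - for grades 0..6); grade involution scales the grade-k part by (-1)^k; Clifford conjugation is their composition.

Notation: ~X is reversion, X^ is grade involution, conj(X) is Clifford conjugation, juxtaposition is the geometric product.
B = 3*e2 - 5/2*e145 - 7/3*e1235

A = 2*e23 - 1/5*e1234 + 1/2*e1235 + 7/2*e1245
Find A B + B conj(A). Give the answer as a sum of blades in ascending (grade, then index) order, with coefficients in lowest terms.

first term: 7/6 + 35/4*e2 - 6*e3 + 14/3*e15 - 49/6*e34 + 7/15*e45 - 3/5*e134 + 3/2*e135 + 21/2*e145 + 5/4*e234 - 1/2*e235 - 5*e12345
second term: 7/6 - 35/4*e2 - 6*e3 - 14/3*e15 + 49/6*e34 - 7/15*e45 + 3/5*e134 - 3/2*e135 - 21/2*e145 + 5/4*e234 - 1/2*e235 + 5*e12345
Answer: 7/3 - 12*e3 + 5/2*e234 - e235


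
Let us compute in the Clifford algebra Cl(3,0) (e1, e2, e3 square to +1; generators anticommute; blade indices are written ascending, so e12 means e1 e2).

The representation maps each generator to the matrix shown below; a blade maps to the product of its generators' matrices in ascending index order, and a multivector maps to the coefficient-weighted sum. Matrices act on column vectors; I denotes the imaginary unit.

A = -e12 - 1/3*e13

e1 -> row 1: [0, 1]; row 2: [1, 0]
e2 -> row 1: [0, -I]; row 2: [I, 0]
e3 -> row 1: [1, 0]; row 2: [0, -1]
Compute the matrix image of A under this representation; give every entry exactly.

Bivector images (products of the table entries): rho(e12) = rho(e1)rho(e2) = row 1: [I, 0]; row 2: [0, -I]; rho(e13) = rho(e1)rho(e3) = row 1: [0, -1]; row 2: [1, 0].
M = (-1)*rho(e12) + (-1/3)*rho(e13), summed entrywise:
Answer: row 1: [-I, 1/3]; row 2: [-1/3, I]


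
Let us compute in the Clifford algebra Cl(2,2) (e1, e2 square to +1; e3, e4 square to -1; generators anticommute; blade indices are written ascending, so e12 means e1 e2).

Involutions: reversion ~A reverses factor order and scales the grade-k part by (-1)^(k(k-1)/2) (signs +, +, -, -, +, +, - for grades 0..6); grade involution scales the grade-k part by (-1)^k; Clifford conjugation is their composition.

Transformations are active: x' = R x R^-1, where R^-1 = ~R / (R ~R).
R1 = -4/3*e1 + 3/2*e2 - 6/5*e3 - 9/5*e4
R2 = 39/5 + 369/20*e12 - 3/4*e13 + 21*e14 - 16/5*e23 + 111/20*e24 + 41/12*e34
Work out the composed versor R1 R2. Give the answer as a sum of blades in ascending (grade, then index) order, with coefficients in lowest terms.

Distribute over the terms of R1 (each basis-blade product reordered to ascending indices, repeated generators contracted through their squares):
(-4/3*e1) R2 = -52/5*e1 - 123/5*e2 + e3 - 28*e4 + 64/15*e123 - 37/5*e124 - 41/9*e134
(3/2*e2) R2 = -1107/40*e1 + 117/10*e2 - 24/5*e3 + 333/40*e4 + 9/8*e123 - 63/2*e124 + 41/8*e234
(-6/5*e3) R2 = 9/10*e1 + 96/25*e2 - 234/25*e3 + 41/10*e4 - 1107/50*e123 + 126/5*e134 + 333/50*e234
(-9/5*e4) R2 = -189/5*e1 - 999/100*e2 - 123/20*e3 - 351/25*e4 - 3321/100*e124 + 27/20*e134 + 144/25*e234
Summing the partial products and collecting blades:
Answer: -2999/40*e1 - 381/20*e2 - 1931/100*e3 - 5923/200*e4 - 10049/600*e123 - 7211/100*e124 + 3959/180*e134 + 3509/200*e234


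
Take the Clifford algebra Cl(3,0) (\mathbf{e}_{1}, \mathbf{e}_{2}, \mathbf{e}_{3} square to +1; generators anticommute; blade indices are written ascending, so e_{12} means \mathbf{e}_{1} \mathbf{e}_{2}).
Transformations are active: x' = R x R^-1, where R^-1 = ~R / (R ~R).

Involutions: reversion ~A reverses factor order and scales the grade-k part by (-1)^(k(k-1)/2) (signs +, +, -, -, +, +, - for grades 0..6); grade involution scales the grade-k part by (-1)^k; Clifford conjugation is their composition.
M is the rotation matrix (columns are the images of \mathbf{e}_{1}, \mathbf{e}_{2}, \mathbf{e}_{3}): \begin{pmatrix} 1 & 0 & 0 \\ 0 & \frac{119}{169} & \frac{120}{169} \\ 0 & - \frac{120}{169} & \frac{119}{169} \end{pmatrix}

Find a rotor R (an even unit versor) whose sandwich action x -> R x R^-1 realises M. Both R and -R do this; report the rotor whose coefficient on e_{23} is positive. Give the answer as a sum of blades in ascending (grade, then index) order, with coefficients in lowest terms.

Method: write R = a + b12*e_{12} + b13*e_{13} + b23*e_{23} with a^2 + b12^2 + b13^2 + b23^2 = 1 (so R^-1 = ~R). Expanding the columns R e_j ~R gives tr M = 4a^2 - 1 and, from the antisymmetric part, M21 - M12 = -4a*b12, M13 - M31 = 4a*b13, M32 - M23 = -4a*b23.
Here tr M = \frac{407}{169}, so a^2 = (1 + tr M)/4 = \frac{144}{169} and a = ±\frac{12}{13}. Taking a = \frac{12}{13}: M21 - M12 = 0, M13 - M31 = 0, M32 - M23 = -\frac{240}{169}, giving b12 = 0, b13 = 0, b23 = \frac{5}{13}, i.e. R = \frac{12}{13} + \frac{5}{13} e_{23}.
Its e_{23} coefficient is already positive.
Answer: \frac{12}{13} + \frac{5}{13} e_{23}. Recall the cover is two-to-one: with M of trace \frac{407}{169}, both preimages act alike, and the stated e_{23} sign chooses the sheet.


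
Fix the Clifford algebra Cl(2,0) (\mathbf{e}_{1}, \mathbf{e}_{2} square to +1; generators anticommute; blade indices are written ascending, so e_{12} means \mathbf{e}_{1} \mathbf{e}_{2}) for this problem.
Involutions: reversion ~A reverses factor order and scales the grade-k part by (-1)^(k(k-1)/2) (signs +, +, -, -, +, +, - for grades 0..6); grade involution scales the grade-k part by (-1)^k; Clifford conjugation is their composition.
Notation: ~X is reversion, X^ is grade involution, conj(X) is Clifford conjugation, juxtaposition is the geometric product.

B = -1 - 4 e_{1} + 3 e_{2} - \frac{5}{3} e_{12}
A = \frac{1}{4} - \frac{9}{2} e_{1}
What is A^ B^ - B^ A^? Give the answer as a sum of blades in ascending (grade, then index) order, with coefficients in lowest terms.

first term: \frac{71}{4} - \frac{7}{2} e_{1} - \frac{33}{4} e_{2} - \frac{167}{12} e_{12}
second term: \frac{71}{4} - \frac{7}{2} e_{1} + \frac{27}{4} e_{2} + \frac{157}{12} e_{12}
Answer: -15 e_{2} - 27 e_{12}


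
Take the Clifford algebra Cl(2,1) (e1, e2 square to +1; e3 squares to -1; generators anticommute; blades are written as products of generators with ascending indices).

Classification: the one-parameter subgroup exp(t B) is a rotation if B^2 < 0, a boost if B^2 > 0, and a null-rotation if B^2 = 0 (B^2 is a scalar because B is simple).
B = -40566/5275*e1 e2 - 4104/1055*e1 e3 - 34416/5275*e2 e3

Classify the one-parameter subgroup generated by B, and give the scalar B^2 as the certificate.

B^2 term by term: the squares give (-40566/5275)^2*(e1 e2)^2 + (-4104/1055)^2*(e1 e3)^2 + (-34416/5275)^2*(e2 e3)^2 = 1645600356/27825625*(-1) + 16842816/1113025*(+1) + 1184461056/27825625*(+1) = -36/25 (each basis 2-blade squares to minus the product of its generators' squares); cross terms between blades sharing an index anticommute and cancel. So B^2 = -36/25.
Answer: rotation, certificate B^2 = -36/25. The class reads off the invariant scalar -36/25 directly.


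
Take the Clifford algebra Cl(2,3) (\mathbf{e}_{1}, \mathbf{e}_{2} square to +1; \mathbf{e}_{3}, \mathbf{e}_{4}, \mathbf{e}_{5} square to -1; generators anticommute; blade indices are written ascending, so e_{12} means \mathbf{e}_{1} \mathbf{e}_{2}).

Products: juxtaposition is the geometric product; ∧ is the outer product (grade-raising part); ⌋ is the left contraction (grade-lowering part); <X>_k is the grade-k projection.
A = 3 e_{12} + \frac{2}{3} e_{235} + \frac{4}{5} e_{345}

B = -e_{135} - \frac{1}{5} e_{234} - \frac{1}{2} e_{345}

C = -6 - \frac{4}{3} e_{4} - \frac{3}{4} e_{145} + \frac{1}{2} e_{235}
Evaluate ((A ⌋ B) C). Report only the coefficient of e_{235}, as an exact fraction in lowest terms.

step 1: -\frac{2}{5}
step 2: \frac{12}{5} + \frac{8}{15} e_{4} + \frac{3}{10} e_{145} - \frac{1}{5} e_{235}
Answer: -\frac{1}{5}


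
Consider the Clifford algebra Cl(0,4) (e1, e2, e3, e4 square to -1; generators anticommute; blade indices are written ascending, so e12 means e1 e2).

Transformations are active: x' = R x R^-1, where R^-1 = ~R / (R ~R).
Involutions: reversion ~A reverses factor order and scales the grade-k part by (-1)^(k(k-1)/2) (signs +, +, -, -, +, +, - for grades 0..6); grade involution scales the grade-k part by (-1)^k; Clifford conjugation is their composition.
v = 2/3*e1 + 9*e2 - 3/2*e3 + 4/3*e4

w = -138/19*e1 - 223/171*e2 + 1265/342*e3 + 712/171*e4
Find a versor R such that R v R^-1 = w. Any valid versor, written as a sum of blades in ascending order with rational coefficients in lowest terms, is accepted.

R = v + w = -376/57*e1 + 1316/171*e2 + 376/171*e3 + 940/171*e4 works: the equal norms (-3077/36) guarantee its sandwich swaps v into w.
Answer: -376/57*e1 + 1316/171*e2 + 376/171*e3 + 940/171*e4


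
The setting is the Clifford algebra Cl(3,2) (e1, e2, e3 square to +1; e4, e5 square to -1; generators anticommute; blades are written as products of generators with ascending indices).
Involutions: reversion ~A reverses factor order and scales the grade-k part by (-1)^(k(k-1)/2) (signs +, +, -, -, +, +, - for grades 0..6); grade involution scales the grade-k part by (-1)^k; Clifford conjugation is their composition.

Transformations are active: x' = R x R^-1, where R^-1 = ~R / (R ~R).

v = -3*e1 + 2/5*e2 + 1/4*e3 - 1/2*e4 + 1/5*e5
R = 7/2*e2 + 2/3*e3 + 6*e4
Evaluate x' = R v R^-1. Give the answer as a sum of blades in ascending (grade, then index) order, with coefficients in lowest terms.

~R = 7/2*e2 + 2/3*e3 + 6*e4, and R ~R = -839/36, so R^-1 = ~R / (-839/36).
R v = 137/30 + 21/2*e1 e2 + 2*e1 e3 + 18*e1 e4 + 73/120*e2 e3 - 83/20*e2 e4 + 7/10*e2 e5 - 11/6*e3 e4 + 2/15*e3 e5 + 6/5*e4 e5
Answer: 3*e1 - 7432/4195*e2 - 8579/16780*e3 - 15533/8390*e4 - 1/5*e5


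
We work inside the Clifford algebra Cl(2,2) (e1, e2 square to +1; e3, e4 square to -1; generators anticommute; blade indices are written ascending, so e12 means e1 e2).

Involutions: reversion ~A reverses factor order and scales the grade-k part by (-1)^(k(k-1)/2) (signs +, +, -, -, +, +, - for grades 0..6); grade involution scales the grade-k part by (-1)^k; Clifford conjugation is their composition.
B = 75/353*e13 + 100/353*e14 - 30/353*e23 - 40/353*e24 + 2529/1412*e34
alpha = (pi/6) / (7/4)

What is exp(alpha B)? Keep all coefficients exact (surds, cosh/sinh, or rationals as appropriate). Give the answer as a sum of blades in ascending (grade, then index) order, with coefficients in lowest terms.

B^2 term by term: the squares give (75/353)^2*(e13)^2 + (100/353)^2*(e14)^2 + (-30/353)^2*(e23)^2 + (-40/353)^2*(e24)^2 + (2529/1412)^2*(e34)^2 = 5625/124609*(+1) + 10000/124609*(+1) + 900/124609*(+1) + 1600/124609*(+1) + 6395841/1993744*(-1) = -49/16 (each basis 2-blade squares to minus the product of its generators' squares); cross terms between blades sharing an index anticommute and cancel; the commuting (index-disjoint) pairs give grade-4 terms 2*c*c'*(blade product), which cancel blade by blade — e1234: 6000/124609 - 6000/124609 = 0 — confirming B is simple. So B^2 = -49/16.
B^2 = -49/16 — B^2 < 0, so the exponential closes trigonometrically: l = 7/4, alpha*l = pi/6, so exp(alpha B) = cos(pi/6) + (sin(pi/6)/(7/4))*B = sqrt(3)/2 + (2/7)*B.
Answer: sqrt(3)/2 + 150/2471*e13 + 200/2471*e14 - 60/2471*e23 - 80/2471*e24 + 2529/4942*e34


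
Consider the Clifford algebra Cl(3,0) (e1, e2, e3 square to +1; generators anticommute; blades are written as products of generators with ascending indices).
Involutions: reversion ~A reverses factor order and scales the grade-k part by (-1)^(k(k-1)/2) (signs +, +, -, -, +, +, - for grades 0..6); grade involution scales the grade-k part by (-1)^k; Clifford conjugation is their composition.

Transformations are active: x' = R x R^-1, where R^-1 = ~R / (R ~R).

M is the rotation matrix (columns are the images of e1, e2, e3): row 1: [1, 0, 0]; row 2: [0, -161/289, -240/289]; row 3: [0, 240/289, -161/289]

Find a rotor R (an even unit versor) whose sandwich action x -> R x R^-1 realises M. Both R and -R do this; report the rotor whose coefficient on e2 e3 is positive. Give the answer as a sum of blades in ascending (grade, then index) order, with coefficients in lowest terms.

Method: write R = a + b12*e1 e2 + b13*e1 e3 + b23*e2 e3 with a^2 + b12^2 + b13^2 + b23^2 = 1 (so R^-1 = ~R). Expanding the columns R e_j ~R gives tr M = 4a^2 - 1 and, from the antisymmetric part, M21 - M12 = -4a*b12, M13 - M31 = 4a*b13, M32 - M23 = -4a*b23.
Here tr M = -33/289, so a^2 = (1 + tr M)/4 = 64/289 and a = ±8/17. Taking a = 8/17: M21 - M12 = 0, M13 - M31 = 0, M32 - M23 = 480/289, giving b12 = 0, b13 = 0, b23 = -15/17, i.e. R = 8/17 - 15/17*e2 e3.
Its e2 e3 coefficient is negative, so report the other preimage -R.
Answer: -8/17 + 15/17*e2 e3. Why the constraint matters: R and -R act identically through the sandwich — M has trace -33/289 either way — so only the sign condition on e2 e3 picks one of the two preimages.


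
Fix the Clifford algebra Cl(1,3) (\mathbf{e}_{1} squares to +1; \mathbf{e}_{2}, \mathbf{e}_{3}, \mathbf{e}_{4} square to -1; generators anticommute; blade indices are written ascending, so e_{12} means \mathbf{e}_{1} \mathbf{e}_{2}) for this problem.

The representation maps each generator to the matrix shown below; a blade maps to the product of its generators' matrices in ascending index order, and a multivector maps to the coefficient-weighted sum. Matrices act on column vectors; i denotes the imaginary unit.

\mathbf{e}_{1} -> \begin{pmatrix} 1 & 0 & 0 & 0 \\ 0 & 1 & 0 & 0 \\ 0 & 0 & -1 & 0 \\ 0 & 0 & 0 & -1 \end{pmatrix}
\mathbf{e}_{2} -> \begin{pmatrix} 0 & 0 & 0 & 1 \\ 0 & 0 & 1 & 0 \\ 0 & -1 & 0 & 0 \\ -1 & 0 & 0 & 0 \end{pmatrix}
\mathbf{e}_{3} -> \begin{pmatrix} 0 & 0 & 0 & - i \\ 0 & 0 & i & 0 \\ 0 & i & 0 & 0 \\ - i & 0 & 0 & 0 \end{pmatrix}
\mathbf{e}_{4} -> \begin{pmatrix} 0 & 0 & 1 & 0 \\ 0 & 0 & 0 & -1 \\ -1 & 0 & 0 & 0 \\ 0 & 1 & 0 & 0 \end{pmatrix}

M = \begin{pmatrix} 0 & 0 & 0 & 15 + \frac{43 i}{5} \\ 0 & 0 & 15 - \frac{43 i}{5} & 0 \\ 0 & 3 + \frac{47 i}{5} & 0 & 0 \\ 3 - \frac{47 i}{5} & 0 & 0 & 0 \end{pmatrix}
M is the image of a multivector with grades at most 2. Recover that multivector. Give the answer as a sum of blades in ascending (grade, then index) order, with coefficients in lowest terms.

Method: the blade images are trace-orthogonal — tr(rho(e_A) rho(e_B)^-1) = 4 if A = B and 0 otherwise — and rho(e_A)^-1 = (e_A)^2 * rho(e_A) with (e_A)^2 = +1 or -1, so the coefficient of e_A in the preimage is (e_A)^2 * tr(M rho(e_A))/4.
Nonzero projections over blades of grade <= 2: e_{2}: (e_{2})^2 = -1, tr(M rho(e_{2})) = -24, coefficient 6; e_{3}: (e_{3})^2 = -1, tr(M rho(e_{3})) = - \frac{8}{5}, coefficient \frac{2}{5}; e_{12}: (e_{12})^2 = +1, tr(M rho(e_{12})) = 36, coefficient 9; e_{13}: (e_{13})^2 = +1, tr(M rho(e_{13})) = -36, coefficient -9. Every other blade of grade <= 2 projects to 0.
Answer: 6 e_{2} + \frac{2}{5} e_{3} + 9 e_{12} - 9 e_{13}


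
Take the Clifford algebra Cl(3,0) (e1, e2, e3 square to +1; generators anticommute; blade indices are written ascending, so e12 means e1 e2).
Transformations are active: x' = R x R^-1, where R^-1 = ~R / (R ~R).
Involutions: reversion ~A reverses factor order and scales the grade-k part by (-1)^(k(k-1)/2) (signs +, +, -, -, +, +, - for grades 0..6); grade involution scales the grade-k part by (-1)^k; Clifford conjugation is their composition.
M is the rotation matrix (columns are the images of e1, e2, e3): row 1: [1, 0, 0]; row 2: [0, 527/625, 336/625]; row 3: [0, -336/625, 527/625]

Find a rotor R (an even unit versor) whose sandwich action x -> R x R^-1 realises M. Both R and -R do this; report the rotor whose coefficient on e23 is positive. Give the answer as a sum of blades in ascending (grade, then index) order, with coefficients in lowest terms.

Method: write R = a + b12*e12 + b13*e13 + b23*e23 with a^2 + b12^2 + b13^2 + b23^2 = 1 (so R^-1 = ~R). Expanding the columns R e_j ~R gives tr M = 4a^2 - 1 and, from the antisymmetric part, M21 - M12 = -4a*b12, M13 - M31 = 4a*b13, M32 - M23 = -4a*b23.
Here tr M = 1679/625, so a^2 = (1 + tr M)/4 = 576/625 and a = ±24/25. Taking a = 24/25: M21 - M12 = 0, M13 - M31 = 0, M32 - M23 = -672/625, giving b12 = 0, b13 = 0, b23 = 7/25, i.e. R = 24/25 + 7/25*e23.
Its e23 coefficient is already positive.
Answer: 24/25 + 7/25*e23. Why the constraint matters: R and -R act identically through the sandwich — M has trace 1679/625 either way — so only the sign condition on e23 picks one of the two preimages.


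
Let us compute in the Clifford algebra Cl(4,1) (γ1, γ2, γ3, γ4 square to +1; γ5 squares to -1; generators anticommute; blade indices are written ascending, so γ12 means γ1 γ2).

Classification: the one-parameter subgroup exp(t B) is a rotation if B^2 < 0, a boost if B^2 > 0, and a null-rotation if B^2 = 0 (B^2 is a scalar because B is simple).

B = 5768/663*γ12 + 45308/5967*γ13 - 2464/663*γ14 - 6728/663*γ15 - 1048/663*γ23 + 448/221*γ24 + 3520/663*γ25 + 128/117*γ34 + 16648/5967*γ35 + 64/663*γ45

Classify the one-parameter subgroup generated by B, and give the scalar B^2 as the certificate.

B^2 term by term: the squares give (5768/663)^2*(γ12)^2 + (45308/5967)^2*(γ13)^2 + (-2464/663)^2*(γ14)^2 + (-6728/663)^2*(γ15)^2 + (-1048/663)^2*(γ23)^2 + (448/221)^2*(γ24)^2 + (3520/663)^2*(γ25)^2 + (128/117)^2*(γ34)^2 + (16648/5967)^2*(γ35)^2 + (64/663)^2*(γ45)^2 = 33269824/439569*(-1) + 2052814864/35605089*(-1) + 6071296/439569*(-1) + 45265984/439569*(+1) + 1098304/439569*(-1) + 200704/48841*(-1) + 12390400/439569*(+1) + 16384/13689*(-1) + 277155904/35605089*(+1) + 4096/439569*(+1) = -16 (each basis 2-blade squares to minus the product of its generators' squares); cross terms between blades sharing an index anticommute and cancel; the commuting (index-disjoint) pairs give grade-4 terms 2*c*c'*(blade product), which cancel blade by blade — γ1234: 1476608/77571 - 40595968/1318707 + 5164544/439569 = 0; γ1235: 192051328/3956121 - 318968320/3956121 + 14101888/439569 = 0; γ1245: 738304/439569 + 17346560/439569 - 6028288/146523 = 0; γ1345: 5799424/3956121 + 82041344/3956121 - 1722368/77571 = 0; γ2345: -134144/439569 - 14916608/1318707 + 901120/77571 = 0 — confirming B is simple. So B^2 = -16.
Answer: rotation, certificate B^2 = -16. Check the certificate: B^2 = -16, and that sign is decisive whatever form B takes.


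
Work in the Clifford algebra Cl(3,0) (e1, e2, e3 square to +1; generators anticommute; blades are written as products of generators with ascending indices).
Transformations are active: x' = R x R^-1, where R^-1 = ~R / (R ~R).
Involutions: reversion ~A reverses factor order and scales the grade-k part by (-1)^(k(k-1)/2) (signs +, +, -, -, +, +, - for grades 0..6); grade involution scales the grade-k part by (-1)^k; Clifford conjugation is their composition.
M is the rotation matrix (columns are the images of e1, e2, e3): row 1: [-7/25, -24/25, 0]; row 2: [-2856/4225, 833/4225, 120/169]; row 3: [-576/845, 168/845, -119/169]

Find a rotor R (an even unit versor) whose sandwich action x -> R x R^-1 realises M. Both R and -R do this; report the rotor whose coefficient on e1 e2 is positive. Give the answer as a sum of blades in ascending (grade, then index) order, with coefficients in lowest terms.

Method: write R = a + b12*e1 e2 + b13*e1 e3 + b23*e2 e3 with a^2 + b12^2 + b13^2 + b23^2 = 1 (so R^-1 = ~R). Expanding the columns R e_j ~R gives tr M = 4a^2 - 1 and, from the antisymmetric part, M21 - M12 = -4a*b12, M13 - M31 = 4a*b13, M32 - M23 = -4a*b23.
Here tr M = -133/169, so a^2 = (1 + tr M)/4 = 9/169 and a = ±3/13. Taking a = 3/13: M21 - M12 = 48/169, M13 - M31 = 576/845, M32 - M23 = -432/845, giving b12 = -4/13, b13 = 48/65, b23 = 36/65, i.e. R = 3/13 - 4/13*e1 e2 + 48/65*e1 e3 + 36/65*e2 e3.
Its e1 e2 coefficient is negative, so report the other preimage -R.
Answer: -3/13 + 4/13*e1 e2 - 48/65*e1 e3 - 36/65*e2 e3. Sheet selection: the two-to-one cover makes ±R indistinguishable at the matrix level (trace -133/169), so uniqueness comes from the required sign on e1 e2.


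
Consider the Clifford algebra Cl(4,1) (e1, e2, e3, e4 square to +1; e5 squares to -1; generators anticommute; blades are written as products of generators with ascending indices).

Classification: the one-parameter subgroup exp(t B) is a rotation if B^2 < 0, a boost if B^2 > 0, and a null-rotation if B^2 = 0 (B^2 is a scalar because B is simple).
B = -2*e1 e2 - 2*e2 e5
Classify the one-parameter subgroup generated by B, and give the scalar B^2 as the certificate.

B^2 term by term: the squares give (-2)^2*(e1 e2)^2 + (-2)^2*(e2 e5)^2 = 4*(-1) + 4*(+1) = 0 (each basis 2-blade squares to minus the product of its generators' squares); cross terms between blades sharing an index anticommute and cancel. So B^2 = 0.
Answer: null-rotation, certificate B^2 = 0. The invariant at work: B^2 = 0 is unchanged by conjugation, hence its sign classifies the subgroup whatever basis B is written in.


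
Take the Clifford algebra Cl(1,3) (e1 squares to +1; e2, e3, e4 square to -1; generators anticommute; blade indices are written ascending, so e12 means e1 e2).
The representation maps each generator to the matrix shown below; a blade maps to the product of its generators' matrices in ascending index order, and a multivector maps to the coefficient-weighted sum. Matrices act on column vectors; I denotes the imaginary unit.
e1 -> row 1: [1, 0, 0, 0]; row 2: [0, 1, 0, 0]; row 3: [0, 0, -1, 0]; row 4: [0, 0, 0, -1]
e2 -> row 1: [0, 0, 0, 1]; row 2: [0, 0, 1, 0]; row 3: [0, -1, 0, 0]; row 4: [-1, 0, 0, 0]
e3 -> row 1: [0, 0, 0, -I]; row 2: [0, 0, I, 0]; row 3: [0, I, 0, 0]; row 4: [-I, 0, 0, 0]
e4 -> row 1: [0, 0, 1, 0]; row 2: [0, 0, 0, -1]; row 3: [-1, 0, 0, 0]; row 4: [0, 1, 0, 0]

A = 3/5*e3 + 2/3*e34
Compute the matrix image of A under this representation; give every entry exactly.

Bivector images (products of the table entries): rho(e34) = rho(e3)rho(e4) = row 1: [0, -I, 0, 0]; row 2: [-I, 0, 0, 0]; row 3: [0, 0, 0, -I]; row 4: [0, 0, -I, 0].
M = (3/5)*rho(e3) + (2/3)*rho(e34), summed entrywise:
Answer: row 1: [0, -2*I/3, 0, -3*I/5]; row 2: [-2*I/3, 0, 3*I/5, 0]; row 3: [0, 3*I/5, 0, -2*I/3]; row 4: [-3*I/5, 0, -2*I/3, 0]
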